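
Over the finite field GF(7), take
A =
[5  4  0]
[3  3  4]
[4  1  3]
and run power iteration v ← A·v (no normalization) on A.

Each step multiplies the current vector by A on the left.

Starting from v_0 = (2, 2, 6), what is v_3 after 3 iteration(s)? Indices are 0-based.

v_3 = (5, 3, 1)

v_0 = (2, 2, 6).
v_1 = A·v_0 = (4, 1, 0).
v_2 = A·v_1 = (3, 1, 3).
v_3 = A·v_2 = (5, 3, 1).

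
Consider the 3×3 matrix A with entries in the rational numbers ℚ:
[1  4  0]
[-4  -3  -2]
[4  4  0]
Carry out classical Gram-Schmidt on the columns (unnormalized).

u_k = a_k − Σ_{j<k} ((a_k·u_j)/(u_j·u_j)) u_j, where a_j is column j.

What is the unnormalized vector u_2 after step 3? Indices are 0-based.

Step 1: u_0 = a_0 = (1, -4, 4).
Step 2: u_1 = a_1 − (32/33)·u_0 = (100/33, 29/33, 4/33).
Step 3: u_2 = a_2 − (8/33)·u_0 − (-58/329)·u_1 = (96/329, -288/329, -312/329).

u_2 = (96/329, -288/329, -312/329)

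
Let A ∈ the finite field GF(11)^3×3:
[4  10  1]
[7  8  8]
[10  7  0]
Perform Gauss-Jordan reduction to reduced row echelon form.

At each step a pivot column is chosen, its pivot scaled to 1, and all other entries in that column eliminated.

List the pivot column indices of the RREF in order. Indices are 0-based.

pivot columns: 0, 1, 2

step 1: normalize row 0 (÷4) = (1, 8, 3)
  row 1: subtract 7×row0 = (0, 7, 9)
  row 2: subtract 10×row0 = (0, 4, 3)
step 2: normalize row 1 (÷7) = (0, 1, 6)
  row 0: subtract 8×row1 = (1, 0, 10)
  row 2: subtract 4×row1 = (0, 0, 1)
step 3: normalize row 2 (÷1) = (0, 0, 1)
  row 0: subtract 10×row2 = (1, 0, 0)
  row 1: subtract 6×row2 = (0, 1, 0)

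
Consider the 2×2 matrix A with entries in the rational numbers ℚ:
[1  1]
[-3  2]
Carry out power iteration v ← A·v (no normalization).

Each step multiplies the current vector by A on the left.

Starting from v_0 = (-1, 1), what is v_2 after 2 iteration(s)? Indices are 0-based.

v_0 = (-1, 1).
v_1 = A·v_0 = (0, 5).
v_2 = A·v_1 = (5, 10).

v_2 = (5, 10)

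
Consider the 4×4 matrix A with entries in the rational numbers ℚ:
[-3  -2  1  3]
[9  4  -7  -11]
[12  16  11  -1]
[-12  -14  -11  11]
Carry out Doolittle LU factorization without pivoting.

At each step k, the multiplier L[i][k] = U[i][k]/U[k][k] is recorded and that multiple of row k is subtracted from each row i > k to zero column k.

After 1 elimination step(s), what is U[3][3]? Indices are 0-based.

[col 0] pivot -3
  R1 -= -3*R0 → (0, -2, -4, -2)  (L[1][0] := -3)
  R2 -= -4*R0 → (0, 8, 15, 11)  (L[2][0] := -4)
  R3 -= 4*R0 → (0, -6, -15, -1)  (L[3][0] := 4)

U[3][3] = -1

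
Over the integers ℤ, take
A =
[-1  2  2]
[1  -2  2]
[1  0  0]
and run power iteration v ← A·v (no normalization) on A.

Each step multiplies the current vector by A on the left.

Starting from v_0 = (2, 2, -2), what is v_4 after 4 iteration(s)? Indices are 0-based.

v_0 = (2, 2, -2).
v_1 = A·v_0 = (-2, -6, 2).
v_2 = A·v_1 = (-6, 14, -2).
v_3 = A·v_2 = (30, -38, -6).
v_4 = A·v_3 = (-118, 94, 30).

v_4 = (-118, 94, 30)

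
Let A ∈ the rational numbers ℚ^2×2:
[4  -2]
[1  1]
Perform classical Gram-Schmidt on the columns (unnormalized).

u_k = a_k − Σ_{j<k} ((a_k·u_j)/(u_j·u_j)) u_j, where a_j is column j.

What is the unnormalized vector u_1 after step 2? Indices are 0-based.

Step 1: u_0 = a_0 = (4, 1).
Step 2: u_1 = a_1 − (-7/17)·u_0 = (-6/17, 24/17).

u_1 = (-6/17, 24/17)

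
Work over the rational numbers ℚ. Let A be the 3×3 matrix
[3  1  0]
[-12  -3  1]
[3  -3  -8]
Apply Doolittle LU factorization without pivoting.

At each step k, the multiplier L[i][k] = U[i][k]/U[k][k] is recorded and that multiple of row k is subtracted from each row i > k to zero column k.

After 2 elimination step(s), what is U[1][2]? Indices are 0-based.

U[1][2] = 1

[col 0] pivot 3
  R1 -= -4*R0 → (0, 1, 1)  (L[1][0] := -4)
  R2 -= 1*R0 → (0, -4, -8)  (L[2][0] := 1)
[col 1] pivot 1
  R2 -= -4*R1 → (0, 0, -4)  (L[2][1] := -4)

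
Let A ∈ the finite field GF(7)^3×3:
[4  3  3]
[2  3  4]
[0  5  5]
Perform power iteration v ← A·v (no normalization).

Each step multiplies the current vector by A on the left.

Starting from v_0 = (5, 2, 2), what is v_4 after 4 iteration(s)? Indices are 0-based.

v_0 = (5, 2, 2).
v_1 = A·v_0 = (4, 3, 6).
v_2 = A·v_1 = (1, 6, 3).
v_3 = A·v_2 = (3, 4, 3).
v_4 = A·v_3 = (5, 2, 0).

v_4 = (5, 2, 0)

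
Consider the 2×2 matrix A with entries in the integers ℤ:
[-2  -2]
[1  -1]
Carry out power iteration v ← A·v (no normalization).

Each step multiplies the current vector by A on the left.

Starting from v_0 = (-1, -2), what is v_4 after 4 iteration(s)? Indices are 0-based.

v_4 = (2, 37)

v_0 = (-1, -2).
v_1 = A·v_0 = (6, 1).
v_2 = A·v_1 = (-14, 5).
v_3 = A·v_2 = (18, -19).
v_4 = A·v_3 = (2, 37).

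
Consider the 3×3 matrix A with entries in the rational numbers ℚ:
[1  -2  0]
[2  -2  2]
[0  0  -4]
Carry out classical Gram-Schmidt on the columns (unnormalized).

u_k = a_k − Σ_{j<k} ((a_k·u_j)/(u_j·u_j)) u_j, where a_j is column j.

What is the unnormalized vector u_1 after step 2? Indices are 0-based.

Step 1: u_0 = a_0 = (1, 2, 0).
Step 2: u_1 = a_1 − (-6/5)·u_0 = (-4/5, 2/5, 0).

u_1 = (-4/5, 2/5, 0)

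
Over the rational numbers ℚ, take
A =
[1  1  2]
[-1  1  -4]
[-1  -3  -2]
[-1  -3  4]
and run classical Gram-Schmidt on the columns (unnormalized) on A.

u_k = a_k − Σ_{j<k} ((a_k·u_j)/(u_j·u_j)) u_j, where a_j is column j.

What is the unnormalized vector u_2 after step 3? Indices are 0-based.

u_2 = (4/11, 2/11, -32/11, 34/11)

Step 1: u_0 = a_0 = (1, -1, -1, -1).
Step 2: u_1 = a_1 − (3/2)·u_0 = (-1/2, 5/2, -3/2, -3/2).
Step 3: u_2 = a_2 − (1)·u_0 − (-14/11)·u_1 = (4/11, 2/11, -32/11, 34/11).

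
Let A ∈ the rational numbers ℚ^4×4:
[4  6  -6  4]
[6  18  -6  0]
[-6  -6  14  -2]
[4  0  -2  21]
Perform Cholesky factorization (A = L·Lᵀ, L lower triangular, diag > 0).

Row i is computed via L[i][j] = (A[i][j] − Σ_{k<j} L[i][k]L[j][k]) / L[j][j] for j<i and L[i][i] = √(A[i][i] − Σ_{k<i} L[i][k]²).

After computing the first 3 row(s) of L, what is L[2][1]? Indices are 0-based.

L[2][1] = 1

Step 1: L[0][0] = √(4) = 2.
  L[1][0] = (6) / L[0][0] = 3.
Step 2: L[1][1] = √(9) = 3.
  L[2][0] = (-6) / L[0][0] = -3.
  L[2][1] = (3) / L[1][1] = 1.
Step 3: L[2][2] = √(4) = 2.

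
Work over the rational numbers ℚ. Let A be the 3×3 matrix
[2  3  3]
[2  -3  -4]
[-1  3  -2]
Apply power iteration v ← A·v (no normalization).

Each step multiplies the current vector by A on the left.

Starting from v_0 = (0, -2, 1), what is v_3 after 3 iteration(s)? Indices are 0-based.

v_3 = (87, -208, 34)

v_0 = (0, -2, 1).
v_1 = A·v_0 = (-3, 2, -8).
v_2 = A·v_1 = (-24, 20, 25).
v_3 = A·v_2 = (87, -208, 34).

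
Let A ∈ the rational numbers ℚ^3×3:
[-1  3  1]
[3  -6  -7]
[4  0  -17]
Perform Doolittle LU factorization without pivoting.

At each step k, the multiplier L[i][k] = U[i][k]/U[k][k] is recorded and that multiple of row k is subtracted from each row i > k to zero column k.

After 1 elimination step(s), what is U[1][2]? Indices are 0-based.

Step 1: pivot at (0,0) is -1.
  row1 ← row1 − (-3)·row0  ⇒  L[1][0]=-3, U row1=(0, 3, -4)
  row2 ← row2 − (-4)·row0  ⇒  L[2][0]=-4, U row2=(0, 12, -13)

U[1][2] = -4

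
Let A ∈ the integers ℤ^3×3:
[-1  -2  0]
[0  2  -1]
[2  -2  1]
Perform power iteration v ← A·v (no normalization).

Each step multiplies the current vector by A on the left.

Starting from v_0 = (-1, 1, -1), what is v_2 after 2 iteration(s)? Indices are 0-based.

v_2 = (-5, 11, -13)

v_0 = (-1, 1, -1).
v_1 = A·v_0 = (-1, 3, -5).
v_2 = A·v_1 = (-5, 11, -13).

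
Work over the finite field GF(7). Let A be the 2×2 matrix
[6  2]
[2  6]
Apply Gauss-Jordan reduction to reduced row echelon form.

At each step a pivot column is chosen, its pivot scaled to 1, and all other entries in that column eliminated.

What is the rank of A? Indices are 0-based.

rank = 2

step 1: normalize row 0 (÷6) = (1, 5)
  row 1: subtract 2×row0 = (0, 3)
step 2: normalize row 1 (÷3) = (0, 1)
  row 0: subtract 5×row1 = (1, 0)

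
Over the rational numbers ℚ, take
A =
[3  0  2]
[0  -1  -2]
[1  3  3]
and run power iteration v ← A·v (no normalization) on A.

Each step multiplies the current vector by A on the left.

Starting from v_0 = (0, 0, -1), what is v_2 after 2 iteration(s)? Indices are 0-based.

v_2 = (-12, 4, -5)

v_0 = (0, 0, -1).
v_1 = A·v_0 = (-2, 2, -3).
v_2 = A·v_1 = (-12, 4, -5).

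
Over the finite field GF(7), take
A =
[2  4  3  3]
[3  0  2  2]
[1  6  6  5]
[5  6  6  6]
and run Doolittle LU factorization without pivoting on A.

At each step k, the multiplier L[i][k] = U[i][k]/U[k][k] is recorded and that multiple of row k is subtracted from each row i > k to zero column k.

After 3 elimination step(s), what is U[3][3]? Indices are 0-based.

U[3][3] = 5

Step 1: pivot at (0,0) is 2.
  row1 ← row1 − (5)·row0  ⇒  L[1][0]=5, U row1=(0, 1, 1, 1)
  row2 ← row2 − (4)·row0  ⇒  L[2][0]=4, U row2=(0, 4, 1, 0)
  row3 ← row3 − (6)·row0  ⇒  L[3][0]=6, U row3=(0, 3, 2, 2)
Step 2: pivot at (1,1) is 1.
  row2 ← row2 − (4)·row1  ⇒  L[2][1]=4, U row2=(0, 0, 4, 3)
  row3 ← row3 − (3)·row1  ⇒  L[3][1]=3, U row3=(0, 0, 6, 6)
Step 3: pivot at (2,2) is 4.
  row3 ← row3 − (5)·row2  ⇒  L[3][2]=5, U row3=(0, 0, 0, 5)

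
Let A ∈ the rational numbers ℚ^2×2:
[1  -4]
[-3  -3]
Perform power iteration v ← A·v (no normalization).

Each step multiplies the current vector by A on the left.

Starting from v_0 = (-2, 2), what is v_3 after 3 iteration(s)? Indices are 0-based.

v_3 = (-130, -60)

v_0 = (-2, 2).
v_1 = A·v_0 = (-10, 0).
v_2 = A·v_1 = (-10, 30).
v_3 = A·v_2 = (-130, -60).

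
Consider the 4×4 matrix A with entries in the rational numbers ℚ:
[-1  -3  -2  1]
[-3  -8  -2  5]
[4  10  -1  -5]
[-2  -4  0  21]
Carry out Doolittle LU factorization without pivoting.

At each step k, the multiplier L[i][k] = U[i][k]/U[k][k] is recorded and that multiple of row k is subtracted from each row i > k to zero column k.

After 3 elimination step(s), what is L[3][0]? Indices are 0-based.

L[3][0] = 2

k=0: U[0][0]=-1
  eliminate (1,0): mult=3, new row 1: (0, 1, 4, 2); set L[1][0]=3
  eliminate (2,0): mult=-4, new row 2: (0, -2, -9, -1); set L[2][0]=-4
  eliminate (3,0): mult=2, new row 3: (0, 2, 4, 19); set L[3][0]=2
k=1: U[1][1]=1
  eliminate (2,1): mult=-2, new row 2: (0, 0, -1, 3); set L[2][1]=-2
  eliminate (3,1): mult=2, new row 3: (0, 0, -4, 15); set L[3][1]=2
k=2: U[2][2]=-1
  eliminate (3,2): mult=4, new row 3: (0, 0, 0, 3); set L[3][2]=4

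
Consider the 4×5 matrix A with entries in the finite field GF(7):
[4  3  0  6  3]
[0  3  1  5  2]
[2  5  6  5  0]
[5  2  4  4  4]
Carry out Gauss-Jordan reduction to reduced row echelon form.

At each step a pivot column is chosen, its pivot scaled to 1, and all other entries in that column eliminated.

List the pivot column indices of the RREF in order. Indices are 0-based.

pivot columns: 0, 1, 2, 3

step 1: normalize row 0 (÷4) = (1, 6, 0, 5, 6)
  row 2: subtract 2×row0 = (0, 0, 6, 2, 2)
  row 3: subtract 5×row0 = (0, 0, 4, 0, 2)
step 2: normalize row 1 (÷3) = (0, 1, 5, 4, 3)
  row 0: subtract 6×row1 = (1, 0, 5, 2, 2)
step 3: normalize row 2 (÷6) = (0, 0, 1, 5, 5)
  row 0: subtract 5×row2 = (1, 0, 0, 5, 5)
  row 1: subtract 5×row2 = (0, 1, 0, 0, 6)
  row 3: subtract 4×row2 = (0, 0, 0, 1, 3)
step 4: normalize row 3 (÷1) = (0, 0, 0, 1, 3)
  row 0: subtract 5×row3 = (1, 0, 0, 0, 4)
  row 2: subtract 5×row3 = (0, 0, 1, 0, 4)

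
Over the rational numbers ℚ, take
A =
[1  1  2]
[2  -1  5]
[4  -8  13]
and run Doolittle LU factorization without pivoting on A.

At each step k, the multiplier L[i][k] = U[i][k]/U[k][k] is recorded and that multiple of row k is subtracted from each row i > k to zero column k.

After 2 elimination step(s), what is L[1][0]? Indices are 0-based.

L[1][0] = 2

Step 1: pivot at (0,0) is 1.
  row1 ← row1 − (2)·row0  ⇒  L[1][0]=2, U row1=(0, -3, 1)
  row2 ← row2 − (4)·row0  ⇒  L[2][0]=4, U row2=(0, -12, 5)
Step 2: pivot at (1,1) is -3.
  row2 ← row2 − (4)·row1  ⇒  L[2][1]=4, U row2=(0, 0, 1)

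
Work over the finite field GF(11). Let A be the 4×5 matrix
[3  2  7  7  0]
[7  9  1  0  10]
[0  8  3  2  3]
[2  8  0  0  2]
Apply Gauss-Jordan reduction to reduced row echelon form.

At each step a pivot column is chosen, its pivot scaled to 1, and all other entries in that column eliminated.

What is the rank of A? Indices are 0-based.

rank = 4

[1] R0 /= 3  ⇒  (1, 8, 6, 6, 0)
     R1 -= 7·R0  ⇒  (0, 8, 3, 2, 10)
     R3 -= 2·R0  ⇒  (0, 3, 10, 10, 2)
[2] R1 /= 8  ⇒  (0, 1, 10, 3, 4)
     R0 -= 8·R1  ⇒  (1, 0, 3, 4, 1)
     R2 -= 8·R1  ⇒  (0, 0, 0, 0, 4)
     R3 -= 3·R1  ⇒  (0, 0, 2, 1, 1)
[3] R2 <-> R3
[3] R2 /= 2  ⇒  (0, 0, 1, 6, 6)
     R0 -= 3·R2  ⇒  (1, 0, 0, 8, 5)
     R1 -= 10·R2  ⇒  (0, 1, 0, 9, 10)
column 3 empty below row 3
[4] R3 /= 4  ⇒  (0, 0, 0, 0, 1)
     R0 -= 5·R3  ⇒  (1, 0, 0, 8, 0)
     R1 -= 10·R3  ⇒  (0, 1, 0, 9, 0)
     R2 -= 6·R3  ⇒  (0, 0, 1, 6, 0)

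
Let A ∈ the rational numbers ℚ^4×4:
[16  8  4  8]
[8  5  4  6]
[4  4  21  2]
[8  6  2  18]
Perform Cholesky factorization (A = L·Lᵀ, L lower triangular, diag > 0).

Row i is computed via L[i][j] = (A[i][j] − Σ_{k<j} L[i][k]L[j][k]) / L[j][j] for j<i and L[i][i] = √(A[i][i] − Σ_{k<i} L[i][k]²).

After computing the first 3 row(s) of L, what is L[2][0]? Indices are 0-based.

Step 1: L[0][0] = √(16) = 4.
  L[1][0] = (8) / L[0][0] = 2.
Step 2: L[1][1] = √(1) = 1.
  L[2][0] = (4) / L[0][0] = 1.
  L[2][1] = (2) / L[1][1] = 2.
Step 3: L[2][2] = √(16) = 4.

L[2][0] = 1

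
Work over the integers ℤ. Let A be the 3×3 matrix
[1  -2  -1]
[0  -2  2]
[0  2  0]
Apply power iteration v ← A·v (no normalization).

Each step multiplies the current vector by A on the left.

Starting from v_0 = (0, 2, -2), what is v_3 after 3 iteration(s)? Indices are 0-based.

v_0 = (0, 2, -2).
v_1 = A·v_0 = (-2, -8, 4).
v_2 = A·v_1 = (10, 24, -16).
v_3 = A·v_2 = (-22, -80, 48).

v_3 = (-22, -80, 48)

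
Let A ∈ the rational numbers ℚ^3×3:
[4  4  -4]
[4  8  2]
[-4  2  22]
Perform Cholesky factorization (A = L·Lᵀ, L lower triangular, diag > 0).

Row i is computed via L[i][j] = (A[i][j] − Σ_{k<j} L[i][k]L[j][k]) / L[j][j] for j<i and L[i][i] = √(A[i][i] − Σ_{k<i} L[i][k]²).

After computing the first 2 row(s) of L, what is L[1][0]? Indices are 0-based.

Step 1: L[0][0] = √(4) = 2.
  L[1][0] = (4) / L[0][0] = 2.
Step 2: L[1][1] = √(4) = 2.

L[1][0] = 2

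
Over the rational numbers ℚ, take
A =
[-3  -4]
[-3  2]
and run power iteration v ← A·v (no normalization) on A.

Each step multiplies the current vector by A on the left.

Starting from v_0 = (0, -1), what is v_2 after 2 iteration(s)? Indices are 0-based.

v_2 = (-4, -16)

v_0 = (0, -1).
v_1 = A·v_0 = (4, -2).
v_2 = A·v_1 = (-4, -16).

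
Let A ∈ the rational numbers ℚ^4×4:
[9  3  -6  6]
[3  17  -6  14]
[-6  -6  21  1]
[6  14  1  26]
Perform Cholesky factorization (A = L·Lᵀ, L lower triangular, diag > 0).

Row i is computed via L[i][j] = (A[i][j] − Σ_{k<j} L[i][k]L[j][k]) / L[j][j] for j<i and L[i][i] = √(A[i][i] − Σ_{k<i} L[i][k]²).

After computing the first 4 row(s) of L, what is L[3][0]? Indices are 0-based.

Step 1: L[0][0] = √(9) = 3.
  L[1][0] = (3) / L[0][0] = 1.
Step 2: L[1][1] = √(16) = 4.
  L[2][0] = (-6) / L[0][0] = -2.
  L[2][1] = (-4) / L[1][1] = -1.
Step 3: L[2][2] = √(16) = 4.
  L[3][0] = (6) / L[0][0] = 2.
  L[3][1] = (12) / L[1][1] = 3.
  L[3][2] = (8) / L[2][2] = 2.
Step 4: L[3][3] = √(9) = 3.

L[3][0] = 2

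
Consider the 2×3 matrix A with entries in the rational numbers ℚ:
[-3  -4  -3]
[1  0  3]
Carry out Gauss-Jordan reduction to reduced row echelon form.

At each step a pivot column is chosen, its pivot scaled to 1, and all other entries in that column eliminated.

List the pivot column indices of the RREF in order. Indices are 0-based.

pivot(0,0)=-3: scale R0 → (1, 4/3, 1)
  clear (1,0): R1 −= (1)R0 → (0, -4/3, 2)
pivot(1,1)=-4/3: scale R1 → (0, 1, -3/2)
  clear (0,1): R0 −= (4/3)R1 → (1, 0, 3)

pivot columns: 0, 1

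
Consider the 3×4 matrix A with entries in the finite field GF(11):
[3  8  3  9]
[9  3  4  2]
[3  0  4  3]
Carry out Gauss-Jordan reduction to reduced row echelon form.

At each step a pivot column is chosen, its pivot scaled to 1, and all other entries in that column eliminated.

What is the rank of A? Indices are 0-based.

rank = 3

pivot(0,0)=3: scale R0 → (1, 10, 1, 3)
  clear (1,0): R1 −= (9)R0 → (0, 1, 6, 8)
  clear (2,0): R2 −= (3)R0 → (0, 3, 1, 5)
pivot(1,1)=1: scale R1 → (0, 1, 6, 8)
  clear (0,1): R0 −= (10)R1 → (1, 0, 7, 0)
  clear (2,1): R2 −= (3)R1 → (0, 0, 5, 3)
pivot(2,2)=5: scale R2 → (0, 0, 1, 5)
  clear (0,2): R0 −= (7)R2 → (1, 0, 0, 9)
  clear (1,2): R1 −= (6)R2 → (0, 1, 0, 0)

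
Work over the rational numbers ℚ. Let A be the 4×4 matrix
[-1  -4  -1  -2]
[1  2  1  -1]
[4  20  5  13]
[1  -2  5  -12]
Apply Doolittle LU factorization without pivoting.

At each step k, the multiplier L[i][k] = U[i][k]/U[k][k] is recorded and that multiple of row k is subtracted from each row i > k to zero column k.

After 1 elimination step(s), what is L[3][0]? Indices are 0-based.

L[3][0] = -1

[col 0] pivot -1
  R1 -= -1*R0 → (0, -2, 0, -3)  (L[1][0] := -1)
  R2 -= -4*R0 → (0, 4, 1, 5)  (L[2][0] := -4)
  R3 -= -1*R0 → (0, -6, 4, -14)  (L[3][0] := -1)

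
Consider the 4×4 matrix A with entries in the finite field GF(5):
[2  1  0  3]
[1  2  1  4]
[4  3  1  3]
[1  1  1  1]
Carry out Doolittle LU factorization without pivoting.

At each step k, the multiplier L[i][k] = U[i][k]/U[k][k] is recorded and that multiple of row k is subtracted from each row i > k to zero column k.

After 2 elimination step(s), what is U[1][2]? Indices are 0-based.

[col 0] pivot 2
  R1 -= 3*R0 → (0, 4, 1, 0)  (L[1][0] := 3)
  R2 -= 2*R0 → (0, 1, 1, 2)  (L[2][0] := 2)
  R3 -= 3*R0 → (0, 3, 1, 2)  (L[3][0] := 3)
[col 1] pivot 4
  R2 -= 4*R1 → (0, 0, 2, 2)  (L[2][1] := 4)
  R3 -= 2*R1 → (0, 0, 4, 2)  (L[3][1] := 2)

U[1][2] = 1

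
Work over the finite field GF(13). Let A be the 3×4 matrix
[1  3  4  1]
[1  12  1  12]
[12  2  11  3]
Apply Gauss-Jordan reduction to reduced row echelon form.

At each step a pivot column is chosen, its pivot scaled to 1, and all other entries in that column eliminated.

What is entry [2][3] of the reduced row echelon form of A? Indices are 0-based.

M[2][3] = 1

pivot(0,0)=1: scale R0 → (1, 3, 4, 1)
  clear (1,0): R1 −= (1)R0 → (0, 9, 10, 11)
  clear (2,0): R2 −= (12)R0 → (0, 5, 2, 4)
pivot(1,1)=9: scale R1 → (0, 1, 4, 7)
  clear (0,1): R0 −= (3)R1 → (1, 0, 5, 6)
  clear (2,1): R2 −= (5)R1 → (0, 0, 8, 8)
pivot(2,2)=8: scale R2 → (0, 0, 1, 1)
  clear (0,2): R0 −= (5)R2 → (1, 0, 0, 1)
  clear (1,2): R1 −= (4)R2 → (0, 1, 0, 3)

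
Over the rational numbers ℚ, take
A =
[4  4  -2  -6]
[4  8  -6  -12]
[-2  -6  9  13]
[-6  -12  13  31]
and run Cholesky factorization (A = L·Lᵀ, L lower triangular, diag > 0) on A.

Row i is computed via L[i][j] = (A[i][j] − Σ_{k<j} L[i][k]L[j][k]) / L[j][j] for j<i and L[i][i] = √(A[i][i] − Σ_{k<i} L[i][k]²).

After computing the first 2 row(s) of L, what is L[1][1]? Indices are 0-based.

L[1][1] = 2

Step 1: L[0][0] = √(4) = 2.
  L[1][0] = (4) / L[0][0] = 2.
Step 2: L[1][1] = √(4) = 2.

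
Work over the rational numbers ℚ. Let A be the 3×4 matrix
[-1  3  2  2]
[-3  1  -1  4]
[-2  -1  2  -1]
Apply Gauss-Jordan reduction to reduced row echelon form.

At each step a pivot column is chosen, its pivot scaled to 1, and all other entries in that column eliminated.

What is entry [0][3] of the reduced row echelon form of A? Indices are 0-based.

pivot(0,0)=-1: scale R0 → (1, -3, -2, -2)
  clear (1,0): R1 −= (-3)R0 → (0, -8, -7, -2)
  clear (2,0): R2 −= (-2)R0 → (0, -7, -2, -5)
pivot(1,1)=-8: scale R1 → (0, 1, 7/8, 1/4)
  clear (0,1): R0 −= (-3)R1 → (1, 0, 5/8, -5/4)
  clear (2,1): R2 −= (-7)R1 → (0, 0, 33/8, -13/4)
pivot(2,2)=33/8: scale R2 → (0, 0, 1, -26/33)
  clear (0,2): R0 −= (5/8)R2 → (1, 0, 0, -25/33)
  clear (1,2): R1 −= (7/8)R2 → (0, 1, 0, 31/33)

M[0][3] = -25/33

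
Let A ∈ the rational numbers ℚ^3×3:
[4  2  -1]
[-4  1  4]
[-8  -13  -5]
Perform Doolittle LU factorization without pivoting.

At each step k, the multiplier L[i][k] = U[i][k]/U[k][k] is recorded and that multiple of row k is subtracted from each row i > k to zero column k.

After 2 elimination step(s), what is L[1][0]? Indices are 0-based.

Step 1: pivot at (0,0) is 4.
  row1 ← row1 − (-1)·row0  ⇒  L[1][0]=-1, U row1=(0, 3, 3)
  row2 ← row2 − (-2)·row0  ⇒  L[2][0]=-2, U row2=(0, -9, -7)
Step 2: pivot at (1,1) is 3.
  row2 ← row2 − (-3)·row1  ⇒  L[2][1]=-3, U row2=(0, 0, 2)

L[1][0] = -1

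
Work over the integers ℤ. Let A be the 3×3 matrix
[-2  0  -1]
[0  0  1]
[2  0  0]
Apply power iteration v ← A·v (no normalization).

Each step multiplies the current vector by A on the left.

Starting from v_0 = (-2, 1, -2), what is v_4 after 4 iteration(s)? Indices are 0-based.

v_4 = (8, -16, 8)

v_0 = (-2, 1, -2).
v_1 = A·v_0 = (6, -2, -4).
v_2 = A·v_1 = (-8, -4, 12).
v_3 = A·v_2 = (4, 12, -16).
v_4 = A·v_3 = (8, -16, 8).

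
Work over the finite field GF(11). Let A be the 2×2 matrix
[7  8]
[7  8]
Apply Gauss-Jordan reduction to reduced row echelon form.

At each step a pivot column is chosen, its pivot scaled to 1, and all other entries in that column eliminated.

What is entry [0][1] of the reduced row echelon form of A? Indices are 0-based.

pivot(0,0)=7: scale R0 → (1, 9)
  clear (1,0): R1 −= (7)R0 → (0, 0)
col 1: no nonzero at/below row 1; advance.

M[0][1] = 9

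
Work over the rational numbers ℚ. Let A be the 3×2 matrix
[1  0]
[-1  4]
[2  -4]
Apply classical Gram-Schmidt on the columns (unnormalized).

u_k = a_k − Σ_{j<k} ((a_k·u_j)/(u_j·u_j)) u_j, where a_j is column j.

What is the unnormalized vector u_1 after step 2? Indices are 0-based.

Step 1: u_0 = a_0 = (1, -1, 2).
Step 2: u_1 = a_1 − (-2)·u_0 = (2, 2, 0).

u_1 = (2, 2, 0)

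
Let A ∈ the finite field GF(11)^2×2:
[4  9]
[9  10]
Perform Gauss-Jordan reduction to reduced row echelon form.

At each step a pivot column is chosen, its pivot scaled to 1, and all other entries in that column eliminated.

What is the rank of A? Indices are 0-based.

rank = 2

pivot(0,0)=4: scale R0 → (1, 5)
  clear (1,0): R1 −= (9)R0 → (0, 9)
pivot(1,1)=9: scale R1 → (0, 1)
  clear (0,1): R0 −= (5)R1 → (1, 0)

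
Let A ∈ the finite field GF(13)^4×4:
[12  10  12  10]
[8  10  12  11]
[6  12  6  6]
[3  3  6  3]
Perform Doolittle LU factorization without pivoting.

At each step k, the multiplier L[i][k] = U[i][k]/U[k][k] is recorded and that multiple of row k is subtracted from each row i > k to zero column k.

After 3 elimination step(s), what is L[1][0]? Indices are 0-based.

Step 1: pivot at (0,0) is 12.
  row1 ← row1 − (5)·row0  ⇒  L[1][0]=5, U row1=(0, 12, 4, 0)
  row2 ← row2 − (7)·row0  ⇒  L[2][0]=7, U row2=(0, 7, 0, 1)
  row3 ← row3 − (10)·row0  ⇒  L[3][0]=10, U row3=(0, 7, 3, 7)
Step 2: pivot at (1,1) is 12.
  row2 ← row2 − (6)·row1  ⇒  L[2][1]=6, U row2=(0, 0, 2, 1)
  row3 ← row3 − (6)·row1  ⇒  L[3][1]=6, U row3=(0, 0, 5, 7)
Step 3: pivot at (2,2) is 2.
  row3 ← row3 − (9)·row2  ⇒  L[3][2]=9, U row3=(0, 0, 0, 11)

L[1][0] = 5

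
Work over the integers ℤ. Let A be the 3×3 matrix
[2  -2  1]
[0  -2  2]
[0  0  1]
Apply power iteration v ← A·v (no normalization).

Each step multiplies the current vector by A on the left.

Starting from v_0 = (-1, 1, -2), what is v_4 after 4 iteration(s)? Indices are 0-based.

v_4 = (-6, 36, -2)

v_0 = (-1, 1, -2).
v_1 = A·v_0 = (-6, -6, -2).
v_2 = A·v_1 = (-2, 8, -2).
v_3 = A·v_2 = (-22, -20, -2).
v_4 = A·v_3 = (-6, 36, -2).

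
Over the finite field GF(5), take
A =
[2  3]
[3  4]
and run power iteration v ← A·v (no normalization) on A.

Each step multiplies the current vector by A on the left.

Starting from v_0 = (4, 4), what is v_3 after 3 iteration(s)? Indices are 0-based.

v_0 = (4, 4).
v_1 = A·v_0 = (0, 3).
v_2 = A·v_1 = (4, 2).
v_3 = A·v_2 = (4, 0).

v_3 = (4, 0)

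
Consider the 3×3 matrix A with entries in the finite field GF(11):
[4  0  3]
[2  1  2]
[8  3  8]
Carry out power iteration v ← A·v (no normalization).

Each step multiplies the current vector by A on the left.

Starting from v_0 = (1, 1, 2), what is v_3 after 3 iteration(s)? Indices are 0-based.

v_0 = (1, 1, 2).
v_1 = A·v_0 = (10, 7, 5).
v_2 = A·v_1 = (0, 4, 9).
v_3 = A·v_2 = (5, 0, 7).

v_3 = (5, 0, 7)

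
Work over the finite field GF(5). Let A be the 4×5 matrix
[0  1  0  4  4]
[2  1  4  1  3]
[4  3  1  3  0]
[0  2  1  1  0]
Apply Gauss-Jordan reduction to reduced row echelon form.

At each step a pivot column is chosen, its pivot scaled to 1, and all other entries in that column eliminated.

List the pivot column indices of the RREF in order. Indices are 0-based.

pivot(0,0): swap R0↔R1
pivot(0,0)=2: scale R0 → (1, 3, 2, 3, 4)
  clear (2,0): R2 −= (4)R0 → (0, 1, 3, 1, 4)
pivot(1,1)=1: scale R1 → (0, 1, 0, 4, 4)
  clear (0,1): R0 −= (3)R1 → (1, 0, 2, 1, 2)
  clear (2,1): R2 −= (1)R1 → (0, 0, 3, 2, 0)
  clear (3,1): R3 −= (2)R1 → (0, 0, 1, 3, 2)
pivot(2,2)=3: scale R2 → (0, 0, 1, 4, 0)
  clear (0,2): R0 −= (2)R2 → (1, 0, 0, 3, 2)
  clear (3,2): R3 −= (1)R2 → (0, 0, 0, 4, 2)
pivot(3,3)=4: scale R3 → (0, 0, 0, 1, 3)
  clear (0,3): R0 −= (3)R3 → (1, 0, 0, 0, 3)
  clear (1,3): R1 −= (4)R3 → (0, 1, 0, 0, 2)
  clear (2,3): R2 −= (4)R3 → (0, 0, 1, 0, 3)

pivot columns: 0, 1, 2, 3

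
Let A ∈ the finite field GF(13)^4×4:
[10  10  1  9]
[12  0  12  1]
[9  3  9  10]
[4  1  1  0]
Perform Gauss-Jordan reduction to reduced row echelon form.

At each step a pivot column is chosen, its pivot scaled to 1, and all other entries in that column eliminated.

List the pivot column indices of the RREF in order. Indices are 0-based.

pivot(0,0)=10: scale R0 → (1, 1, 4, 10)
  clear (1,0): R1 −= (12)R0 → (0, 1, 3, 11)
  clear (2,0): R2 −= (9)R0 → (0, 7, 12, 11)
  clear (3,0): R3 −= (4)R0 → (0, 10, 11, 12)
pivot(1,1)=1: scale R1 → (0, 1, 3, 11)
  clear (0,1): R0 −= (1)R1 → (1, 0, 1, 12)
  clear (2,1): R2 −= (7)R1 → (0, 0, 4, 12)
  clear (3,1): R3 −= (10)R1 → (0, 0, 7, 6)
pivot(2,2)=4: scale R2 → (0, 0, 1, 3)
  clear (0,2): R0 −= (1)R2 → (1, 0, 0, 9)
  clear (1,2): R1 −= (3)R2 → (0, 1, 0, 2)
  clear (3,2): R3 −= (7)R2 → (0, 0, 0, 11)
pivot(3,3)=11: scale R3 → (0, 0, 0, 1)
  clear (0,3): R0 −= (9)R3 → (1, 0, 0, 0)
  clear (1,3): R1 −= (2)R3 → (0, 1, 0, 0)
  clear (2,3): R2 −= (3)R3 → (0, 0, 1, 0)

pivot columns: 0, 1, 2, 3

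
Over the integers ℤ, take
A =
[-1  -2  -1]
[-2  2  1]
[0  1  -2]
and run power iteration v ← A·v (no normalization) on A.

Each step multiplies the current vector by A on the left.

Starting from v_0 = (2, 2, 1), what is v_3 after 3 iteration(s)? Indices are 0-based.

v_3 = (-38, 23, 14)

v_0 = (2, 2, 1).
v_1 = A·v_0 = (-7, 1, 0).
v_2 = A·v_1 = (5, 16, 1).
v_3 = A·v_2 = (-38, 23, 14).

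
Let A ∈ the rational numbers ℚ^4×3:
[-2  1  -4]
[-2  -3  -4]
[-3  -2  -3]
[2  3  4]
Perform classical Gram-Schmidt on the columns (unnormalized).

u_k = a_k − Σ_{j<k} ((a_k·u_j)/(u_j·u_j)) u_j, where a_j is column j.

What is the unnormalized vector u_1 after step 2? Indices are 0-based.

u_1 = (53/21, -31/21, 2/7, 31/21)

Step 1: u_0 = a_0 = (-2, -2, -3, 2).
Step 2: u_1 = a_1 − (16/21)·u_0 = (53/21, -31/21, 2/7, 31/21).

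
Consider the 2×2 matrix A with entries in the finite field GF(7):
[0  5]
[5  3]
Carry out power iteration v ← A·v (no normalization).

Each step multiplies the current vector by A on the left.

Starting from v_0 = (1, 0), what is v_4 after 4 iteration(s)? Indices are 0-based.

v_0 = (1, 0).
v_1 = A·v_0 = (0, 5).
v_2 = A·v_1 = (4, 1).
v_3 = A·v_2 = (5, 2).
v_4 = A·v_3 = (3, 3).

v_4 = (3, 3)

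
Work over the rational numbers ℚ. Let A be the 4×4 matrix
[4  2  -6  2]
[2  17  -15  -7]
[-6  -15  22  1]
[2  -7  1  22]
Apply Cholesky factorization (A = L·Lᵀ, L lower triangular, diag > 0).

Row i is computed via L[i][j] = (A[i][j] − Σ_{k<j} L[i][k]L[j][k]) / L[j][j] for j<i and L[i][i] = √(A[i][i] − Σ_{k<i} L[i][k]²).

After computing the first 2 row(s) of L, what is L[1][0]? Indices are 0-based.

Step 1: L[0][0] = √(4) = 2.
  L[1][0] = (2) / L[0][0] = 1.
Step 2: L[1][1] = √(16) = 4.

L[1][0] = 1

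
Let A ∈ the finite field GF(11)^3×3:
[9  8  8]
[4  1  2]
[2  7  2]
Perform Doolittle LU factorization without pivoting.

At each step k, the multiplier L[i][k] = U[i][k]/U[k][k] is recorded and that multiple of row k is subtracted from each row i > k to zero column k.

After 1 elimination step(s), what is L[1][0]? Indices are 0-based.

k=0: U[0][0]=9
  eliminate (1,0): mult=9, new row 1: (0, 6, 7); set L[1][0]=9
  eliminate (2,0): mult=10, new row 2: (0, 4, 10); set L[2][0]=10

L[1][0] = 9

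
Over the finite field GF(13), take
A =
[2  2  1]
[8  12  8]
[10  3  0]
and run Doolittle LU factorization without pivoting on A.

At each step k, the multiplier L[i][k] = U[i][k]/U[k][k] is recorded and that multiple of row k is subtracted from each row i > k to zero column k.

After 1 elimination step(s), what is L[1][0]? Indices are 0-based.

L[1][0] = 4

k=0: U[0][0]=2
  eliminate (1,0): mult=4, new row 1: (0, 4, 4); set L[1][0]=4
  eliminate (2,0): mult=5, new row 2: (0, 6, 8); set L[2][0]=5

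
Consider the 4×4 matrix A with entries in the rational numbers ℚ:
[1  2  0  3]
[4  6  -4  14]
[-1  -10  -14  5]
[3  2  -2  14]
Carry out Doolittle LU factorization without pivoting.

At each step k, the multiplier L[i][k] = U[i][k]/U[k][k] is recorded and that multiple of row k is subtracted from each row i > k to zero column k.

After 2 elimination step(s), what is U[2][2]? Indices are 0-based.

k=0: U[0][0]=1
  eliminate (1,0): mult=4, new row 1: (0, -2, -4, 2); set L[1][0]=4
  eliminate (2,0): mult=-1, new row 2: (0, -8, -14, 8); set L[2][0]=-1
  eliminate (3,0): mult=3, new row 3: (0, -4, -2, 5); set L[3][0]=3
k=1: U[1][1]=-2
  eliminate (2,1): mult=4, new row 2: (0, 0, 2, 0); set L[2][1]=4
  eliminate (3,1): mult=2, new row 3: (0, 0, 6, 1); set L[3][1]=2

U[2][2] = 2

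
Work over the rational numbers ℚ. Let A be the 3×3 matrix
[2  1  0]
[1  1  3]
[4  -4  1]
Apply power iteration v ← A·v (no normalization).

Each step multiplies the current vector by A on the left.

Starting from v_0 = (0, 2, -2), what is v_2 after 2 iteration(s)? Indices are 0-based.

v_2 = (0, -32, 14)

v_0 = (0, 2, -2).
v_1 = A·v_0 = (2, -4, -10).
v_2 = A·v_1 = (0, -32, 14).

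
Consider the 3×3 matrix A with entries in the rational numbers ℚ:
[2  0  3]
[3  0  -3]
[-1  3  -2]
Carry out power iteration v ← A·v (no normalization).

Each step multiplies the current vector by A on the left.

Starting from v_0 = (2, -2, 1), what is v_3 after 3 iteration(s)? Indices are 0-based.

v_3 = (34, -114, 125)

v_0 = (2, -2, 1).
v_1 = A·v_0 = (7, 3, -10).
v_2 = A·v_1 = (-16, 51, 22).
v_3 = A·v_2 = (34, -114, 125).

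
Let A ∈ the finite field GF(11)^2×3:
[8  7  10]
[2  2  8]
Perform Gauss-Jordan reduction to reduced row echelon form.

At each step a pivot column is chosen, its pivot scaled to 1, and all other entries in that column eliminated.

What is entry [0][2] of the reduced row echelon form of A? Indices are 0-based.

M[0][2] = 4

step 1: normalize row 0 (÷8) = (1, 5, 4)
  row 1: subtract 2×row0 = (0, 3, 0)
step 2: normalize row 1 (÷3) = (0, 1, 0)
  row 0: subtract 5×row1 = (1, 0, 4)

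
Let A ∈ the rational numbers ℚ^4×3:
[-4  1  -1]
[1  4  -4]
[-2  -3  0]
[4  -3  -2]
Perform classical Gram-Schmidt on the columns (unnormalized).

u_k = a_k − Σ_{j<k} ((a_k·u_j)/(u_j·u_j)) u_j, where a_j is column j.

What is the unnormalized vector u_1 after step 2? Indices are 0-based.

u_1 = (13/37, 154/37, -123/37, -87/37)

Step 1: u_0 = a_0 = (-4, 1, -2, 4).
Step 2: u_1 = a_1 − (-6/37)·u_0 = (13/37, 154/37, -123/37, -87/37).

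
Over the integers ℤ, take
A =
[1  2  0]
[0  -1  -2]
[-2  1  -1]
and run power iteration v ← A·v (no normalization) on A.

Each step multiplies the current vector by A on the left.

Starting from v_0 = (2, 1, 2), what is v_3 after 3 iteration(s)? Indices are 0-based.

v_0 = (2, 1, 2).
v_1 = A·v_0 = (4, -5, -5).
v_2 = A·v_1 = (-6, 15, -8).
v_3 = A·v_2 = (24, 1, 35).

v_3 = (24, 1, 35)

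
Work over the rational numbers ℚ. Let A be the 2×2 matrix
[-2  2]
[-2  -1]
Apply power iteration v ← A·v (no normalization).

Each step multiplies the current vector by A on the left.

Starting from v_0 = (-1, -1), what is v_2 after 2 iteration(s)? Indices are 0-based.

v_0 = (-1, -1).
v_1 = A·v_0 = (0, 3).
v_2 = A·v_1 = (6, -3).

v_2 = (6, -3)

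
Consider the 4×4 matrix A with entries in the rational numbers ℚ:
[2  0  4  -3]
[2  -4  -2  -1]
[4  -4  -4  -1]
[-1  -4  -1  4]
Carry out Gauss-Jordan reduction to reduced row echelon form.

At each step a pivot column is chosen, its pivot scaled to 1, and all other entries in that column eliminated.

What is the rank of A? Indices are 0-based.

rank = 4

pivot(0,0)=2: scale R0 → (1, 0, 2, -3/2)
  clear (1,0): R1 −= (2)R0 → (0, -4, -6, 2)
  clear (2,0): R2 −= (4)R0 → (0, -4, -12, 5)
  clear (3,0): R3 −= (-1)R0 → (0, -4, 1, 5/2)
pivot(1,1)=-4: scale R1 → (0, 1, 3/2, -1/2)
  clear (2,1): R2 −= (-4)R1 → (0, 0, -6, 3)
  clear (3,1): R3 −= (-4)R1 → (0, 0, 7, 1/2)
pivot(2,2)=-6: scale R2 → (0, 0, 1, -1/2)
  clear (0,2): R0 −= (2)R2 → (1, 0, 0, -1/2)
  clear (1,2): R1 −= (3/2)R2 → (0, 1, 0, 1/4)
  clear (3,2): R3 −= (7)R2 → (0, 0, 0, 4)
pivot(3,3)=4: scale R3 → (0, 0, 0, 1)
  clear (0,3): R0 −= (-1/2)R3 → (1, 0, 0, 0)
  clear (1,3): R1 −= (1/4)R3 → (0, 1, 0, 0)
  clear (2,3): R2 −= (-1/2)R3 → (0, 0, 1, 0)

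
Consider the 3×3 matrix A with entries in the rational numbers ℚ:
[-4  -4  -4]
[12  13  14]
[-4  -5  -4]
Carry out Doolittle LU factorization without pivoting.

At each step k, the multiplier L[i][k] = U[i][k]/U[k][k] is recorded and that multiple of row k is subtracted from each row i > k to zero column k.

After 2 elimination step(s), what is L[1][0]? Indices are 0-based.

L[1][0] = -3

Step 1: pivot at (0,0) is -4.
  row1 ← row1 − (-3)·row0  ⇒  L[1][0]=-3, U row1=(0, 1, 2)
  row2 ← row2 − (1)·row0  ⇒  L[2][0]=1, U row2=(0, -1, 0)
Step 2: pivot at (1,1) is 1.
  row2 ← row2 − (-1)·row1  ⇒  L[2][1]=-1, U row2=(0, 0, 2)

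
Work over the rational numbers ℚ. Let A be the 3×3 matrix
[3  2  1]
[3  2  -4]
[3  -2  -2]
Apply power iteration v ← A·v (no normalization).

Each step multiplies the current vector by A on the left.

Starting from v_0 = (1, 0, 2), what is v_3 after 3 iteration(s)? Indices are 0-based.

v_3 = (57, -78, -60)

v_0 = (1, 0, 2).
v_1 = A·v_0 = (5, -5, -1).
v_2 = A·v_1 = (4, 9, 27).
v_3 = A·v_2 = (57, -78, -60).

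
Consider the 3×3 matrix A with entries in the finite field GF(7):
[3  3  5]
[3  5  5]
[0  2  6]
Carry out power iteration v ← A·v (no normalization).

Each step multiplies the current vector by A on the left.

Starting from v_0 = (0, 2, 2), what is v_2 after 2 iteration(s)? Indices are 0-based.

v_0 = (0, 2, 2).
v_1 = A·v_0 = (2, 6, 2).
v_2 = A·v_1 = (6, 4, 3).

v_2 = (6, 4, 3)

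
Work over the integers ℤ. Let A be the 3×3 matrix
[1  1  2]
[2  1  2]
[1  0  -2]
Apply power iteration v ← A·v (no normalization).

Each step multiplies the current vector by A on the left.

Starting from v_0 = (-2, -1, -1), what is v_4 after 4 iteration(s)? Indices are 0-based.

v_4 = (-94, -133, -35)

v_0 = (-2, -1, -1).
v_1 = A·v_0 = (-5, -7, 0).
v_2 = A·v_1 = (-12, -17, -5).
v_3 = A·v_2 = (-39, -51, -2).
v_4 = A·v_3 = (-94, -133, -35).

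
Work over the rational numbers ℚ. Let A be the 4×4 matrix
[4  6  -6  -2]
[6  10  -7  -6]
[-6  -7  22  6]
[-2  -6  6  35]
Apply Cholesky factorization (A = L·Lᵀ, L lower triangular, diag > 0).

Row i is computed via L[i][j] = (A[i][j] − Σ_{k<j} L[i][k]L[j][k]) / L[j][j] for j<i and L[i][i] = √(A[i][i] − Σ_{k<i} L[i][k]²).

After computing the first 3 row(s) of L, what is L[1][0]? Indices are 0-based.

L[1][0] = 3

Step 1: L[0][0] = √(4) = 2.
  L[1][0] = (6) / L[0][0] = 3.
Step 2: L[1][1] = √(1) = 1.
  L[2][0] = (-6) / L[0][0] = -3.
  L[2][1] = (2) / L[1][1] = 2.
Step 3: L[2][2] = √(9) = 3.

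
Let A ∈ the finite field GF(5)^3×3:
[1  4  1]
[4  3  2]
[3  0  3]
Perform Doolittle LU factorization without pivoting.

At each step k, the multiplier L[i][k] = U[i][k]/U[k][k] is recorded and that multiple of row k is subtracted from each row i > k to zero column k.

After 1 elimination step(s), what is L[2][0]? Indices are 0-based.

[col 0] pivot 1
  R1 -= 4*R0 → (0, 2, 3)  (L[1][0] := 4)
  R2 -= 3*R0 → (0, 3, 0)  (L[2][0] := 3)

L[2][0] = 3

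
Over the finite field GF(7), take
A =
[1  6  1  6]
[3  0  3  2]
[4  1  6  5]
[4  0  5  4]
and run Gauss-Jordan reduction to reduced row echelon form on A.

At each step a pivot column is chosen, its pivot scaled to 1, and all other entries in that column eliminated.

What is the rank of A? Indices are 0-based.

rank = 4

step 1: normalize row 0 (÷1) = (1, 6, 1, 6)
  row 1: subtract 3×row0 = (0, 3, 0, 5)
  row 2: subtract 4×row0 = (0, 5, 2, 2)
  row 3: subtract 4×row0 = (0, 4, 1, 1)
step 2: normalize row 1 (÷3) = (0, 1, 0, 4)
  row 0: subtract 6×row1 = (1, 0, 1, 3)
  row 2: subtract 5×row1 = (0, 0, 2, 3)
  row 3: subtract 4×row1 = (0, 0, 1, 6)
step 3: normalize row 2 (÷2) = (0, 0, 1, 5)
  row 0: subtract 1×row2 = (1, 0, 0, 5)
  row 3: subtract 1×row2 = (0, 0, 0, 1)
step 4: normalize row 3 (÷1) = (0, 0, 0, 1)
  row 0: subtract 5×row3 = (1, 0, 0, 0)
  row 1: subtract 4×row3 = (0, 1, 0, 0)
  row 2: subtract 5×row3 = (0, 0, 1, 0)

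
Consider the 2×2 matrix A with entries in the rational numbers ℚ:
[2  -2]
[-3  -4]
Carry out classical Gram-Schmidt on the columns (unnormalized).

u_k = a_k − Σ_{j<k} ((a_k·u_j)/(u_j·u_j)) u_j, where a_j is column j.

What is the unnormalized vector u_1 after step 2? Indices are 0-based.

Step 1: u_0 = a_0 = (2, -3).
Step 2: u_1 = a_1 − (8/13)·u_0 = (-42/13, -28/13).

u_1 = (-42/13, -28/13)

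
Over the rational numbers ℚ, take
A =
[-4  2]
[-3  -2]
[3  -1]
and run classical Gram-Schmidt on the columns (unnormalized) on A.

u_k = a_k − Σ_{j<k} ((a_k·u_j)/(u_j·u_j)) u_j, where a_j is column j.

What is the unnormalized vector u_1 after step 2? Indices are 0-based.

Step 1: u_0 = a_0 = (-4, -3, 3).
Step 2: u_1 = a_1 − (-5/34)·u_0 = (24/17, -83/34, -19/34).

u_1 = (24/17, -83/34, -19/34)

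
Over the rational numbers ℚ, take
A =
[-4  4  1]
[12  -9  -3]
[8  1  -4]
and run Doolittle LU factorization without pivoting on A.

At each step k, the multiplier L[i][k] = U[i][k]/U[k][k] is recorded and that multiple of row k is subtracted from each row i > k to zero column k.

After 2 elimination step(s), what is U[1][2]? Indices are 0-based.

U[1][2] = 0

k=0: U[0][0]=-4
  eliminate (1,0): mult=-3, new row 1: (0, 3, 0); set L[1][0]=-3
  eliminate (2,0): mult=-2, new row 2: (0, 9, -2); set L[2][0]=-2
k=1: U[1][1]=3
  eliminate (2,1): mult=3, new row 2: (0, 0, -2); set L[2][1]=3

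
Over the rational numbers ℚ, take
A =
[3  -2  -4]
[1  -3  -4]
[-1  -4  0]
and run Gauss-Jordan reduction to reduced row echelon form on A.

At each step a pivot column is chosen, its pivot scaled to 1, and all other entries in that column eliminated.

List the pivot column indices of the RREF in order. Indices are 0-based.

pivot columns: 0, 1, 2

step 1: normalize row 0 (÷3) = (1, -2/3, -4/3)
  row 1: subtract 1×row0 = (0, -7/3, -8/3)
  row 2: subtract -1×row0 = (0, -14/3, -4/3)
step 2: normalize row 1 (÷-7/3) = (0, 1, 8/7)
  row 0: subtract -2/3×row1 = (1, 0, -4/7)
  row 2: subtract -14/3×row1 = (0, 0, 4)
step 3: normalize row 2 (÷4) = (0, 0, 1)
  row 0: subtract -4/7×row2 = (1, 0, 0)
  row 1: subtract 8/7×row2 = (0, 1, 0)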